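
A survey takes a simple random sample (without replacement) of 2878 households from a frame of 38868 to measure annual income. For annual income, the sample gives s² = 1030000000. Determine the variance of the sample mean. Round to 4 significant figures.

331400

Under SRS without replacement, Var(ȳ) = (1 − f)·s²/n with f = n/N = 2878/38868 = 0.07404549.
Var(ȳ) = (1 − 0.07404549)·1030000000/2878 = 0.92595451·357887.42 = 331387.47.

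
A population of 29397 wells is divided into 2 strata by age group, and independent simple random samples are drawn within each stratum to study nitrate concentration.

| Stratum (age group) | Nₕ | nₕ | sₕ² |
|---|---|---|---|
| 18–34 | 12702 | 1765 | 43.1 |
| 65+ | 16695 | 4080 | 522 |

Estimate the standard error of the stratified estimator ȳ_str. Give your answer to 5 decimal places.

0.18737

Var(ȳ_str) = Σₕ Wₕ²(1 − fₕ)sₕ²/nₕ with Wₕ = Nₕ/N, N = 29397.
18–34: Wₕ = 0.43208491; term = 0.43208491²·(1 − 0.13895450)·43.1/1765 = 0.0039255169.
65+: Wₕ = 0.56791509; term = 0.56791509²·(1 − 0.24438455)·522/4080 = 0.031180135.
Sum = 0.035105652.
SE = √(0.035105652) = 0.18737.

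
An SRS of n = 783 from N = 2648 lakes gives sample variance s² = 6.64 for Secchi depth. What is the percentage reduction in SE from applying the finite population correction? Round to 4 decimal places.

f = n/N = 783/2648 = 0.29569486.
SE_no-fpc = √(s²/n) = 0.092088025; SE_fpc = √((1−f)s²/n) = 0.077282931.
Ratio = √(1−f) = 0.83922889. Reduction = 100·(1 − 0.83922889) = 16.0771%.

16.0771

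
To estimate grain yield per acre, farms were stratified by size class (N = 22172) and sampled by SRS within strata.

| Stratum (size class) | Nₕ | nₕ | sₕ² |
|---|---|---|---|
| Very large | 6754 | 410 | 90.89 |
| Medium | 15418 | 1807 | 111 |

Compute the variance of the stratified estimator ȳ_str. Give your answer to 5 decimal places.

0.04554

Var(ȳ_str) = Σₕ Wₕ²(1 − fₕ)sₕ²/nₕ with Wₕ = Nₕ/N, N = 22172.
Very large: Wₕ = 0.30461844; term = 0.30461844²·(1 − 0.06070477)·90.89/410 = 0.019321762.
Medium: Wₕ = 0.69538156; term = 0.69538156²·(1 − 0.11720067)·111/1807 = 0.026222444.
Sum = 0.045544206.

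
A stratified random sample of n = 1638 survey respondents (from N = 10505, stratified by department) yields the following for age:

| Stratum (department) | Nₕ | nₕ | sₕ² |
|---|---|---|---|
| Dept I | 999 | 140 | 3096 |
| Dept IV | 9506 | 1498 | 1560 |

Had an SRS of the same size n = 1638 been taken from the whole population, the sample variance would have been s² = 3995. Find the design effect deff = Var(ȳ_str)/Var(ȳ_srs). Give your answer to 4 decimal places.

Var(ȳ_str) = Σ Wₕ²(1−fₕ)sₕ²/nₕ with Wₕ = Nₕ/10505:
  Dept I: (999/10505)²·(1−140/999)·3096/140 = 0.17196476
  Dept IV: (9506/10505)²·(1−1498/9506)·1560/1498 = 0.71836067
  → Var(ȳ_str) = 0.89032543.
Var(ȳ_srs) = (1 − 1638/10505)·3995/1638 = 2.0586548.
deff = 0.89032543 / 2.0586548 = 0.4325.

0.4325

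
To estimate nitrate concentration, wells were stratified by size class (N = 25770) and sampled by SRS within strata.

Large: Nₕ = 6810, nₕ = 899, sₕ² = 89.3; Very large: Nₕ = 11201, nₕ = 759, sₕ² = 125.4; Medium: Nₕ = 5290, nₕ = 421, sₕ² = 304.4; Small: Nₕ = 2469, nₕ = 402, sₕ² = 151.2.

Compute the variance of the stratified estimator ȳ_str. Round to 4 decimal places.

Var(ȳ_str) = Σₕ Wₕ²(1 − fₕ)sₕ²/nₕ with Wₕ = Nₕ/N, N = 25770.
Large: Wₕ = 0.26426077; term = 0.26426077²·(1 − 0.13201175)·89.3/899 = 0.0060210329.
Very large: Wₕ = 0.43465270; term = 0.43465270²·(1 − 0.06776181)·125.4/759 = 0.029098286.
Medium: Wₕ = 0.20527745; term = 0.20527745²·(1 − 0.07958412)·304.4/421 = 0.028043303.
Small: Wₕ = 0.09580908; term = 0.09580908²·(1 − 0.16281896)·151.2/402 = 0.0028904035.
Sum = 0.066053025.

0.0661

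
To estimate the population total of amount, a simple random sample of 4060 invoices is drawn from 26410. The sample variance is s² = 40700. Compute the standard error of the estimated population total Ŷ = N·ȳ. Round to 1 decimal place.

Var(Ŷ) = N²·Var(ȳ) = N²·(1 − n/N)·s²/n.
f = 4060/26410 = 0.15372965; Var(ȳ) = 0.84627035·40700/4060 = 8.4835476.
Var(Ŷ) = 26410² · 8.4835476 = 5.9171735 × 10^9.
SE(Ŷ) = √(5.9171735 × 10^9) = 76923.2.

76923.2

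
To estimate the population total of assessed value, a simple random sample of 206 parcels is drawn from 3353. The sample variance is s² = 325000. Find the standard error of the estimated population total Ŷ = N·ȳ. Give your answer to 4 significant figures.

Var(Ŷ) = N²·Var(ȳ) = N²·(1 − n/N)·s²/n.
f = 206/3353 = 0.06143752; Var(ȳ) = 0.93856248·325000/206 = 1480.7418.
Var(Ŷ) = 3353² · 1480.7418 = 1.6647401 × 10^10.
SE(Ŷ) = √(1.6647401 × 10^10) = 129000.

129000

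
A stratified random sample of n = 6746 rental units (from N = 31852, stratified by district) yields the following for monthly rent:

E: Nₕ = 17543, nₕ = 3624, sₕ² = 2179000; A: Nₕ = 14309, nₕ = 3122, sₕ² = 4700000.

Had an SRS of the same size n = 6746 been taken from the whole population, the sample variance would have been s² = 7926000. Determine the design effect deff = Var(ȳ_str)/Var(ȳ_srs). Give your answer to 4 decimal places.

Var(ȳ_str) = Σ Wₕ²(1−fₕ)sₕ²/nₕ with Wₕ = Nₕ/31852:
  E: (17543/31852)²·(1−3624/17543)·2179000/3624 = 144.71299
  A: (14309/31852)²·(1−3122/14309)·4700000/3122 = 237.52781
  → Var(ȳ_str) = 382.2408.
Var(ȳ_srs) = (1 − 6746/31852)·7926000/6746 = 926.08009.
deff = 382.2408 / 926.08009 = 0.4128.

0.4128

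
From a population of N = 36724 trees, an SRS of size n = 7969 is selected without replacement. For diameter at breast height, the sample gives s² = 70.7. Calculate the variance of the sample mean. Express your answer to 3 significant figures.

0.00695

Under SRS without replacement, Var(ȳ) = (1 − f)·s²/n with f = n/N = 7969/36724 = 0.21699706.
Var(ȳ) = (1 − 0.21699706)·70.7/7969 = 0.78300294·0.0088718785 = 0.006946707.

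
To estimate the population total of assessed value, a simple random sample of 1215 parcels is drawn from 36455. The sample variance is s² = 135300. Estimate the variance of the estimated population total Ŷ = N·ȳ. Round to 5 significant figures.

1.4306 × 10^11

Var(Ŷ) = N²·Var(ȳ) = N²·(1 − n/N)·s²/n.
f = 1215/36455 = 0.03332876; Var(ȳ) = 0.96667124·135300/1215 = 107.6466.
Var(Ŷ) = 36455² · 107.6466 = 1.4305878 × 10^11.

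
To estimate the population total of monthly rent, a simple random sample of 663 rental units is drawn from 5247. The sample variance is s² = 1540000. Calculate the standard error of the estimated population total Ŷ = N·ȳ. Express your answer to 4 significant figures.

236400

Var(Ŷ) = N²·Var(ȳ) = N²·(1 − n/N)·s²/n.
f = 663/5247 = 0.12635792; Var(ȳ) = 0.87364208·1540000/663 = 2029.2742.
Var(Ŷ) = 5247² · 2029.2742 = 5.5867966 × 10^10.
SE(Ŷ) = √(5.5867966 × 10^10) = 236400.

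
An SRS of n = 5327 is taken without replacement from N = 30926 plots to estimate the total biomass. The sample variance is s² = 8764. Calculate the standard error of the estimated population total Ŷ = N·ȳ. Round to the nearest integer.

Var(Ŷ) = N²·Var(ȳ) = N²·(1 − n/N)·s²/n.
f = 5327/30926 = 0.17224989; Var(ȳ) = 0.82775011·8764/5327 = 1.3618175.
Var(Ŷ) = 30926² · 1.3618175 = 1.3024661 × 10^9.
SE(Ŷ) = √(1.3024661 × 10^9) = 36090.

36090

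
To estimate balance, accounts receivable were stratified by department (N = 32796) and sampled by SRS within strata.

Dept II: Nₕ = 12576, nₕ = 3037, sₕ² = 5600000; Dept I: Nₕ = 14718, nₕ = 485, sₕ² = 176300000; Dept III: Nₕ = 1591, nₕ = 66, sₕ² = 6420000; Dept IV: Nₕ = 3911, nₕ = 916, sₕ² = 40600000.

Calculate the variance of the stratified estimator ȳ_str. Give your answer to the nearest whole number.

71705

Var(ȳ_str) = Σₕ Wₕ²(1 − fₕ)sₕ²/nₕ with Wₕ = Nₕ/N, N = 32796.
Dept II: Wₕ = 0.38346140; term = 0.38346140²·(1 − 0.24149173)·5600000/3037 = 205.65859.
Dept I: Wₕ = 0.44877424; term = 0.44877424²·(1 − 0.03295285)·176300000/485 = 70796.871.
Dept III: Wₕ = 0.04851201; term = 0.04851201²·(1 − 0.04148334)·6420000/66 = 219.42664.
Dept IV: Wₕ = 0.11925235; term = 0.11925235²·(1 − 0.23421120)·40600000/916 = 482.69572.
Sum = 71704.652.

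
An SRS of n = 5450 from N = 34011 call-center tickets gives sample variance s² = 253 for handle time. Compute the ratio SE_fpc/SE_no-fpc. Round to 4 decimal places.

0.9164

f = n/N = 5450/34011 = 0.16024227.
SE_no-fpc = √(s²/n) = 0.2154577; SE_fpc = √((1−f)s²/n) = 0.19744176.
Ratio = √(1−f) = 0.91638296.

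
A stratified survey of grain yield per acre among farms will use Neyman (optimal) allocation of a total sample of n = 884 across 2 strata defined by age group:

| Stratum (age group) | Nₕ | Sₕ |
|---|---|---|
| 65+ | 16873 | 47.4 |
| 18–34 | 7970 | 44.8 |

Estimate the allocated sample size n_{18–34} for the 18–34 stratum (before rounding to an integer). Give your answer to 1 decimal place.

Neyman allocation: nₕ = n·NₕSₕ / Σⱼ NⱼSⱼ.
Σ NⱼSⱼ = 16873·47.4 + 7970·44.8 = 1.1568362 × 10^6.
n_{18–34} = 884·7970·44.8 / (1.1568362 × 10^6) = 272.8.

272.8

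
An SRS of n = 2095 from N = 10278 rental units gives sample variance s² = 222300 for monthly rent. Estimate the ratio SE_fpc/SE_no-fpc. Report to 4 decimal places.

0.8923

f = n/N = 2095/10278 = 0.20383343.
SE_no-fpc = √(s²/n) = 10.30096; SE_fpc = √((1−f)s²/n) = 9.1913581.
Ratio = √(1−f) = 0.89228166.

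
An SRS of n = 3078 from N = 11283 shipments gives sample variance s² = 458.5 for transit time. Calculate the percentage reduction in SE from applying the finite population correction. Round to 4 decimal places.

14.7240

f = n/N = 3078/11283 = 0.27279979.
SE_no-fpc = √(s²/n) = 0.38595384; SE_fpc = √((1−f)s²/n) = 0.32912613.
Ratio = √(1−f) = 0.85276035. Reduction = 100·(1 − 0.85276035) = 14.7240%.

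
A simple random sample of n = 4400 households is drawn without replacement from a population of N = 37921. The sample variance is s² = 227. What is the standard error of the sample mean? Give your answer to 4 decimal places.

Under SRS without replacement, Var(ȳ) = (1 − f)·s²/n with f = n/N = 4400/37921 = 0.11603070.
Var(ȳ) = (1 − 0.11603070)·227/4400 = 0.88396930·0.051590909 = 0.04560478.
SE(ȳ) = √(0.04560478) = 0.2136.

0.2136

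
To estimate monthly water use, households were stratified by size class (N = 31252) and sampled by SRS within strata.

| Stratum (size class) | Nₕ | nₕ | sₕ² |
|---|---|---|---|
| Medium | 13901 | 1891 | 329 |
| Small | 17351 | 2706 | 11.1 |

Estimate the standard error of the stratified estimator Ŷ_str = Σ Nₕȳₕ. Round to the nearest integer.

Var(Ŷ_str) = Σₕ Nₕ²(1 − fₕ)sₕ²/nₕ.
Medium: 13901²·(1 − 1891/13901)·329/1891 = 2.9046474 × 10^7.
Small: 17351²·(1 − 2706/17351)·11.1/2706 = 1.0423392 × 10^6.
Sum = 3.0088813 × 10^7.
SE = √(3.0088813 × 10^7) = 5485.

5485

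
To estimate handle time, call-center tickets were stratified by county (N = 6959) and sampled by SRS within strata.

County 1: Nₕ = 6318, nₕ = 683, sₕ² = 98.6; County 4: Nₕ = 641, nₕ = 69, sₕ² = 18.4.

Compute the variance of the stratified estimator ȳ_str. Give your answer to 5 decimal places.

0.10815

Var(ȳ_str) = Σₕ Wₕ²(1 − fₕ)sₕ²/nₕ with Wₕ = Nₕ/N, N = 6959.
County 1: Wₕ = 0.90788906; term = 0.90788906²·(1 − 0.10810383)·98.6/683 = 0.10612949.
County 4: Wₕ = 0.09211094; term = 0.09211094²·(1 − 0.10764431)·18.4/69 = 0.0020189665.
Sum = 0.10814846.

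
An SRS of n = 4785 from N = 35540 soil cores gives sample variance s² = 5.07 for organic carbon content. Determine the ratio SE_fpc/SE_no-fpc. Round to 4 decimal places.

0.9302

f = n/N = 4785/35540 = 0.13463703.
SE_no-fpc = √(s²/n) = 0.032550901; SE_fpc = √((1−f)s²/n) = 0.030280439.
Ratio = √(1−f) = 0.93024888.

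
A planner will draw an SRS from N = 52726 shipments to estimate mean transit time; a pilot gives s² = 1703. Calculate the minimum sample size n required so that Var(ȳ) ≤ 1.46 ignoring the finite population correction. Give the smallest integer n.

Without fpc, n₀ = s²/D = 1703/1.46 = 1166.4384.
Rounding up, n = 1167.

1167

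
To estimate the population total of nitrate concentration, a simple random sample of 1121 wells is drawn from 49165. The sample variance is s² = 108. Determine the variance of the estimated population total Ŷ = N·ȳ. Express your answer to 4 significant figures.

2.276 × 10^8

Var(Ŷ) = N²·Var(ȳ) = N²·(1 − n/N)·s²/n.
f = 1121/49165 = 0.02280077; Var(ȳ) = 0.97719923·108/1121 = 0.094145867.
Var(Ŷ) = 49165² · 0.094145867 = 2.2756913 × 10^8.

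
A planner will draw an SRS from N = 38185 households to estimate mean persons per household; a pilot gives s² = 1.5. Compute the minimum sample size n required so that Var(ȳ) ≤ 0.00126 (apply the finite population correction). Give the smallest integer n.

Without fpc, n₀ = s²/D = 1.5/0.00126 = 1190.4762.
With fpc, (1 − n/N)·s²/n ≤ D requires n ≥ n₀/(1 + n₀/N) = 1190.4762/(1 + 1190.4762/38185) = 1154.4834.
Rounding up, n = 1155.

1155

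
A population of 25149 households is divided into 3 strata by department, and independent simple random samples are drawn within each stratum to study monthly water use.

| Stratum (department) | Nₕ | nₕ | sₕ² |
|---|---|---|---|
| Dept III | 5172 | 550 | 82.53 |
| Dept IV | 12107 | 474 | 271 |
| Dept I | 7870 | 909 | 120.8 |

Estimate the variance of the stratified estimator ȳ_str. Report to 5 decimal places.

0.14450

Var(ȳ_str) = Σₕ Wₕ²(1 − fₕ)sₕ²/nₕ with Wₕ = Nₕ/N, N = 25149.
Dept III: Wₕ = 0.20565430; term = 0.20565430²·(1 − 0.10634184)·82.53/550 = 0.0056714769.
Dept IV: Wₕ = 0.48141079; term = 0.48141079²·(1 − 0.03915090)·271/474 = 0.12731447.
Dept I: Wₕ = 0.31293491; term = 0.31293491²·(1 − 0.11550191)·120.8/909 = 0.011510865.
Sum = 0.14449681.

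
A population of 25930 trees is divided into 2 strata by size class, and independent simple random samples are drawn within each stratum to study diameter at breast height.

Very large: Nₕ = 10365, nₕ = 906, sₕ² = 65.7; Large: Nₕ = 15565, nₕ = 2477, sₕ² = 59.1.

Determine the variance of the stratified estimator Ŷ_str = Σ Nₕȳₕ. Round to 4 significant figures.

Var(Ŷ_str) = Σₕ Nₕ²(1 − fₕ)sₕ²/nₕ.
Very large: 10365²·(1 − 906/10365)·65.7/906 = 7.109707 × 10^6.
Large: 15565²·(1 − 2477/15565)·59.1/2477 = 4.8605329 × 10^6.
Sum = 1.197024 × 10^7.

1.197 × 10^7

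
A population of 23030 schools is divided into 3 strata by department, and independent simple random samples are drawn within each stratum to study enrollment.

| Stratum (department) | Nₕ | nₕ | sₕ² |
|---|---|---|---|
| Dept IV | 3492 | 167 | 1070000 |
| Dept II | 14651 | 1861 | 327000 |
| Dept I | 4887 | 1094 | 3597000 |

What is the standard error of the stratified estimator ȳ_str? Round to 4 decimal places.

Var(ȳ_str) = Σₕ Wₕ²(1 − fₕ)sₕ²/nₕ with Wₕ = Nₕ/N, N = 23030.
Dept IV: Wₕ = 0.15162831; term = 0.15162831²·(1 − 0.04782360)·1070000/167 = 140.26371.
Dept II: Wₕ = 0.63617021; term = 0.63617021²·(1 − 0.12702205)·327000/1861 = 62.079944.
Dept I: Wₕ = 0.21220148; term = 0.21220148²·(1 − 0.22385922)·3597000/1094 = 114.91069.
Sum = 317.25434.
SE = √(317.25434) = 17.8116.

17.8116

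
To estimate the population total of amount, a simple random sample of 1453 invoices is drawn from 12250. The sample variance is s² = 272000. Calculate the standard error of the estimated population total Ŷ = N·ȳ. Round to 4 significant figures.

157400

Var(Ŷ) = N²·Var(ȳ) = N²·(1 − n/N)·s²/n.
f = 1453/12250 = 0.11861224; Var(ȳ) = 0.88138776·272000/1453 = 164.99482.
Var(Ŷ) = 12250² · 164.99482 = 2.4759535 × 10^10.
SE(Ŷ) = √(2.4759535 × 10^10) = 157400.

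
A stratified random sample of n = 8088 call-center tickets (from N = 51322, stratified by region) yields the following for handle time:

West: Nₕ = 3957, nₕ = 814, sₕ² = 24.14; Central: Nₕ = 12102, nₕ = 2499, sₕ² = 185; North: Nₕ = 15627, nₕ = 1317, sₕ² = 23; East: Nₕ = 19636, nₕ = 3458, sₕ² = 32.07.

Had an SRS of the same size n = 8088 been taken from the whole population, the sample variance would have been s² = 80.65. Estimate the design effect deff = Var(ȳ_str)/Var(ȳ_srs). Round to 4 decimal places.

Var(ȳ_str) = Σ Wₕ²(1−fₕ)sₕ²/nₕ with Wₕ = Nₕ/51322:
  West: (3957/51322)²·(1−814/3957)·24.14/814 = 1.4002841 × 10^-4
  Central: (12102/51322)²·(1−2499/12102)·185/2499 = 0.0032663476
  North: (15627/51322)²·(1−1317/15627)·23/1317 = 0.0014826893
  East: (19636/51322)²·(1−3458/19636)·32.07/3458 = 0.0011185224
  → Var(ȳ_str) = 0.0060075877.
Var(ȳ_srs) = (1 − 8088/51322)·80.65/8088 = 0.008400112.
deff = 0.0060075877 / 0.008400112 = 0.7152.

0.7152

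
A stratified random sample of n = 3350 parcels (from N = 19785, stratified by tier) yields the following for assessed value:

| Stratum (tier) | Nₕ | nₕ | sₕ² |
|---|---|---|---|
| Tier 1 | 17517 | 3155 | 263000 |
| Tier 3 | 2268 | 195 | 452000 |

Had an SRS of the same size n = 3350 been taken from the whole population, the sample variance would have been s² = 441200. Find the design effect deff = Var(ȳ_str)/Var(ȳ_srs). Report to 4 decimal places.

0.7442

Var(ȳ_str) = Σ Wₕ²(1−fₕ)sₕ²/nₕ with Wₕ = Nₕ/19785:
  Tier 1: (17517/19785)²·(1−3155/17517)·263000/3155 = 53.574599
  Tier 3: (2268/19785)²·(1−195/2268)·452000/195 = 27.84031
  → Var(ȳ_str) = 81.414909.
Var(ȳ_srs) = (1 − 3350/19785)·441200/3350 = 109.40177.
deff = 81.414909 / 109.40177 = 0.7442.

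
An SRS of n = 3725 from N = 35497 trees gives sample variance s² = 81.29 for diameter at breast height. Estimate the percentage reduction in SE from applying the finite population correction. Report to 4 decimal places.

f = n/N = 3725/35497 = 0.10493845.
SE_no-fpc = √(s²/n) = 0.14772548; SE_fpc = √((1−f)s²/n) = 0.13975967.
Ratio = √(1−f) = 0.94607693. Reduction = 100·(1 − 0.94607693) = 5.3923%.

5.3923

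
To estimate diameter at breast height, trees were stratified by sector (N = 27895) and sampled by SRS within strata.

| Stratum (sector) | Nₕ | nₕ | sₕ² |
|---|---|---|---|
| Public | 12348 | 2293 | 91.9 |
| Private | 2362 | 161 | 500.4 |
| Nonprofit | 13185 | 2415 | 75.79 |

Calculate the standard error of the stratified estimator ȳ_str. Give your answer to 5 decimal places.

Var(ȳ_str) = Σₕ Wₕ²(1 − fₕ)sₕ²/nₕ with Wₕ = Nₕ/N, N = 27895.
Public: Wₕ = 0.44265997; term = 0.44265997²·(1 − 0.18569809)·91.9/2293 = 0.0063949539.
Private: Wₕ = 0.08467467; term = 0.08467467²·(1 − 0.06816257)·500.4/161 = 0.02076532.
Nonprofit: Wₕ = 0.47266535; term = 0.47266535²·(1 − 0.18316268)·75.79/2415 = 0.005727141.
Sum = 0.032887415.
SE = √(0.032887415) = 0.18135.

0.18135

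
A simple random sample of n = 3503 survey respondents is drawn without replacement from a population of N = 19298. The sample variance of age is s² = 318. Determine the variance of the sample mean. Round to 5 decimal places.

0.07430

Under SRS without replacement, Var(ȳ) = (1 − f)·s²/n with f = n/N = 3503/19298 = 0.18152140.
Var(ȳ) = (1 − 0.18152140)·318/3503 = 0.81847860·0.090779332 = 0.07430094.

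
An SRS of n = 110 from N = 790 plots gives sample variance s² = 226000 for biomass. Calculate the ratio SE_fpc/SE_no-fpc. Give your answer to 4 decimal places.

0.9278

f = n/N = 110/790 = 0.13924051.
SE_no-fpc = √(s²/n) = 45.327094; SE_fpc = √((1−f)s²/n) = 42.053175.
Ratio = √(1−f) = 0.92777125.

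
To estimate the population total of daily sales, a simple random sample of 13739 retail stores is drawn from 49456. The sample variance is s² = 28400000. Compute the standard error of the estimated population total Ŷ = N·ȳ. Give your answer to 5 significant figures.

1.9109 × 10^6

Var(Ŷ) = N²·Var(ȳ) = N²·(1 − n/N)·s²/n.
f = 13739/49456 = 0.27780249; Var(ȳ) = 0.72219751·28400000/13739 = 1492.8604.
Var(Ŷ) = 49456² · 1492.8604 = 3.6513812 × 10^12.
SE(Ŷ) = √(3.6513812 × 10^12) = 1.9109 × 10^6.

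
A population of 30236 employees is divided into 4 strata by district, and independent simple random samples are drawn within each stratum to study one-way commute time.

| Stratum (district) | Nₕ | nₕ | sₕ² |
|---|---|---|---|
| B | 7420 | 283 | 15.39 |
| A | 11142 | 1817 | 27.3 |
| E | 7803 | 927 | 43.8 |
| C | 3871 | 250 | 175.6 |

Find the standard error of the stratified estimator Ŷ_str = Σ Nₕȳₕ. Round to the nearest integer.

Var(Ŷ_str) = Σₕ Nₕ²(1 − fₕ)sₕ²/nₕ.
B: 7420²·(1 − 283/7420)·15.39/283 = 2.8798627 × 10^6.
A: 11142²·(1 − 1817/11142)·27.3/1817 = 1.5610604 × 10^6.
E: 7803²·(1 − 927/7803)·43.8/927 = 2.5350811 × 10^6.
C: 3871²·(1 − 250/3871)·175.6/250 = 9.8454642 × 10^6.
Sum = 1.6821468 × 10^7.
SE = √(1.6821468 × 10^7) = 4101.

4101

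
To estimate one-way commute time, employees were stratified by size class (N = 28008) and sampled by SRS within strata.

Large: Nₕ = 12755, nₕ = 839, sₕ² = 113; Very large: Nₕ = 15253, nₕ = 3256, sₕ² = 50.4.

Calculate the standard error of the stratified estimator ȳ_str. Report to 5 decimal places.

0.17235

Var(ȳ_str) = Σₕ Wₕ²(1 − fₕ)sₕ²/nₕ with Wₕ = Nₕ/N, N = 28008.
Large: Wₕ = 0.45540560; term = 0.45540560²·(1 − 0.06577813)·113/839 = 0.026095357.
Very large: Wₕ = 0.54459440; term = 0.54459440²·(1 − 0.21346620)·50.4/3256 = 0.0036108535.
Sum = 0.029706211.
SE = √(0.029706211) = 0.17235.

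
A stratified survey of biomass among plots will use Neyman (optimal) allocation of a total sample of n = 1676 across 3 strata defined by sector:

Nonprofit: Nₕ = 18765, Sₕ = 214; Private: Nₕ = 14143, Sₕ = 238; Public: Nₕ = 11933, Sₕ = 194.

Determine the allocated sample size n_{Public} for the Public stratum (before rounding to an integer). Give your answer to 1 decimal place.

400.1

Neyman allocation: nₕ = n·NₕSₕ / Σⱼ NⱼSⱼ.
Σ NⱼSⱼ = 18765·214 + 14143·238 + 11933·194 = 9.696746 × 10^6.
n_{Public} = 1676·11933·194 / (9.696746 × 10^6) = 400.1.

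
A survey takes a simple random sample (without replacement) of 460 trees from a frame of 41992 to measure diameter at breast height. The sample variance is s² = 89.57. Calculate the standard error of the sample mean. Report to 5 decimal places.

Under SRS without replacement, Var(ȳ) = (1 − f)·s²/n with f = n/N = 460/41992 = 0.01095447.
Var(ȳ) = (1 − 0.01095447)·89.57/460 = 0.98904553·0.19471739 = 0.19258437.
SE(ȳ) = √(0.19258437) = 0.43884.

0.43884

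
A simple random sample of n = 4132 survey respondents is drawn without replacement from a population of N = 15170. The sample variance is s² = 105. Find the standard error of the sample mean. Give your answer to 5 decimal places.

0.13598

Under SRS without replacement, Var(ȳ) = (1 − f)·s²/n with f = n/N = 4132/15170 = 0.27237970.
Var(ȳ) = (1 − 0.27237970)·105/4132 = 0.72762030·0.025411423 = 0.018489867.
SE(ȳ) = √(0.018489867) = 0.13598.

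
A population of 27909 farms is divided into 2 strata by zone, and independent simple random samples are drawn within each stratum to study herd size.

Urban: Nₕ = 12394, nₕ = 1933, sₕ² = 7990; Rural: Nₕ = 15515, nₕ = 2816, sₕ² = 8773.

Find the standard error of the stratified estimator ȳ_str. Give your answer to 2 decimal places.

Var(ȳ_str) = Σₕ Wₕ²(1 − fₕ)sₕ²/nₕ with Wₕ = Nₕ/N, N = 27909.
Urban: Wₕ = 0.44408614; term = 0.44408614²·(1 − 0.15596256)·7990/1933 = 0.68803585.
Rural: Wₕ = 0.55591386; term = 0.55591386²·(1 − 0.18150177)·8773/2816 = 0.78803994.
Sum = 1.4760758.
SE = √(1.4760758) = 1.21.

1.21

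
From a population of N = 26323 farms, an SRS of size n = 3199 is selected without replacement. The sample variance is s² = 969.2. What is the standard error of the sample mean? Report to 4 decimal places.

Under SRS without replacement, Var(ȳ) = (1 − f)·s²/n with f = n/N = 3199/26323 = 0.12152870.
Var(ȳ) = (1 − 0.12152870)·969.2/3199 = 0.87847130·0.30296968 = 0.26615017.
SE(ȳ) = √(0.26615017) = 0.5159.

0.5159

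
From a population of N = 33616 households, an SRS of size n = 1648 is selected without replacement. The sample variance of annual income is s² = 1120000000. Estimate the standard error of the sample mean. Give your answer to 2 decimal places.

803.92

Under SRS without replacement, Var(ȳ) = (1 − f)·s²/n with f = n/N = 1648/33616 = 0.04902427.
Var(ȳ) = (1 − 0.04902427)·1120000000/1648 = 0.95097573·679611.65 = 646294.18.
SE(ȳ) = √(646294.18) = 803.92.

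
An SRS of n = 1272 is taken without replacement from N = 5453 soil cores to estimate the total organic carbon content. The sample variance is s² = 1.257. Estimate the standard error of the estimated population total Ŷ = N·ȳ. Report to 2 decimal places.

150.10

Var(Ŷ) = N²·Var(ȳ) = N²·(1 − n/N)·s²/n.
f = 1272/5453 = 0.23326609; Var(ȳ) = 0.76673391·1.257/1272 = 7.5769223 × 10^-4.
Var(Ŷ) = 5453² · (7.5769223 × 10^-4) = 22530.137.
SE(Ŷ) = √(22530.137) = 150.10.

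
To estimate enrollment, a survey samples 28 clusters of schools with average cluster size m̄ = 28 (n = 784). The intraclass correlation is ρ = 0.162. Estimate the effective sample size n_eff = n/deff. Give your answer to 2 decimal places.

145.89

deff = 1 + (28 − 1)·0.162 = 1 + 4.374 = 5.374.
n_eff = 784 / 5.374 = 145.89.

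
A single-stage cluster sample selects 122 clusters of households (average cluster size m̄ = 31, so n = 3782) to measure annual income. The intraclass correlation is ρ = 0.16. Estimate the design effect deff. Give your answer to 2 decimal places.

deff = 1 + (31 − 1)·0.16 = 1 + 4.8 = 5.8.

5.80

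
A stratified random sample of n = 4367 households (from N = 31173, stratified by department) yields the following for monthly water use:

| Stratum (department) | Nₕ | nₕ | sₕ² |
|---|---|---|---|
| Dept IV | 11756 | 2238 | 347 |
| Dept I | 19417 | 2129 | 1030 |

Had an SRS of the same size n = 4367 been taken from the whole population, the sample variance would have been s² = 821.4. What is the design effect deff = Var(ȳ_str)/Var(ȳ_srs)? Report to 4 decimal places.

Var(ȳ_str) = Σ Wₕ²(1−fₕ)sₕ²/nₕ with Wₕ = Nₕ/31173:
  Dept IV: (11756/31173)²·(1−2238/11756)·347/2238 = 0.017853258
  Dept I: (19417/31173)²·(1−2129/19417)·1030/2129 = 0.16712109
  → Var(ȳ_str) = 0.18497435.
Var(ȳ_srs) = (1 − 4367/31173)·821.4/4367 = 0.16174279.
deff = 0.18497435 / 0.16174279 = 1.1436.

1.1436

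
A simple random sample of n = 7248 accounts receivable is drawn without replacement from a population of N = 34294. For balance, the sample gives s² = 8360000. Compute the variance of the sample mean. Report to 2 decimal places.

909.65

Under SRS without replacement, Var(ȳ) = (1 − f)·s²/n with f = n/N = 7248/34294 = 0.21134892.
Var(ȳ) = (1 − 0.21134892)·8360000/7248 = 0.78865108·1153.4216 = 909.64721.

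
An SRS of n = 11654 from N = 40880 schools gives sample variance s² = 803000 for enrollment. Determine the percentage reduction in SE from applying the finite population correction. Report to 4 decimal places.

15.4470

f = n/N = 11654/40880 = 0.28507828.
SE_no-fpc = √(s²/n) = 8.300806; SE_fpc = √((1−f)s²/n) = 7.0185842.
Ratio = √(1−f) = 0.84553044. Reduction = 100·(1 − 0.84553044) = 15.4470%.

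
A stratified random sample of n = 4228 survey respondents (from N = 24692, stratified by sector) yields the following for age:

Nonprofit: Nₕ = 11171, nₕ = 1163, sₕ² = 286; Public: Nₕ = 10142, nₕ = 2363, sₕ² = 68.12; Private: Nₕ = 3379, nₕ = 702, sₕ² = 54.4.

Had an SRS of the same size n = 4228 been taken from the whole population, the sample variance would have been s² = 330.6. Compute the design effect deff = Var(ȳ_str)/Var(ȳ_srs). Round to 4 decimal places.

0.7711

Var(ȳ_str) = Σ Wₕ²(1−fₕ)sₕ²/nₕ with Wₕ = Nₕ/24692:
  Nonprofit: (11171/24692)²·(1−1163/11171)·286/1163 = 0.045093415
  Public: (10142/24692)²·(1−2363/10142)·68.12/2363 = 0.0037303172
  Private: (3379/24692)²·(1−702/3379)·54.4/702 = 0.0011497034
  → Var(ȳ_str) = 0.049973436.
Var(ȳ_srs) = (1 − 4228/24692)·330.6/4228 = 0.064804047.
deff = 0.049973436 / 0.064804047 = 0.7711.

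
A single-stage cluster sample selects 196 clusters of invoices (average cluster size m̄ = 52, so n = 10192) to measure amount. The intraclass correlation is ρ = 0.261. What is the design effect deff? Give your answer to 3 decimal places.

deff = 1 + (52 − 1)·0.261 = 1 + 13.311 = 14.311.

14.311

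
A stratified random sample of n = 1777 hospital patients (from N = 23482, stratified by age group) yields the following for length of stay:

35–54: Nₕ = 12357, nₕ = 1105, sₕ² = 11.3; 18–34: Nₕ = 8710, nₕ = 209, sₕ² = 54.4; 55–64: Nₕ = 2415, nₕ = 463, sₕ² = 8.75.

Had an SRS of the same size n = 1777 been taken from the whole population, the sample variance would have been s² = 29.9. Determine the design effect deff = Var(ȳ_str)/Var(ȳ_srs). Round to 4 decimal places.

2.4235

Var(ȳ_str) = Σ Wₕ²(1−fₕ)sₕ²/nₕ with Wₕ = Nₕ/23482:
  35–54: (12357/23482)²·(1−1105/12357)·11.3/1105 = 0.0025786284
  18–34: (8710/23482)²·(1−209/8710)·54.4/209 = 0.034951886
  55–64: (2415/23482)²·(1−463/2415)·8.75/463 = 1.6156744 × 10^-4
  → Var(ȳ_str) = 0.037692082.
Var(ȳ_srs) = (1 − 1777/23482)·29.9/1777 = 0.015552796.
deff = 0.037692082 / 0.015552796 = 2.4235.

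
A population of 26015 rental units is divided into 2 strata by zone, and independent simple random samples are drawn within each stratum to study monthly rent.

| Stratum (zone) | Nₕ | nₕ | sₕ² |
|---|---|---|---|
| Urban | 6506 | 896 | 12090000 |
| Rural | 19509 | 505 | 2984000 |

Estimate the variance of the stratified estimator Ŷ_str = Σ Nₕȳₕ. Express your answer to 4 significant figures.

Var(Ŷ_str) = Σₕ Nₕ²(1 − fₕ)sₕ²/nₕ.
Urban: 6506²·(1 − 896/6506)·12090000/896 = 4.924875 × 10^11.
Rural: 19509²·(1 − 505/19509)·2984000/505 = 2.190723 × 10^12.
Sum = 2.6832105 × 10^12.

2.683 × 10^12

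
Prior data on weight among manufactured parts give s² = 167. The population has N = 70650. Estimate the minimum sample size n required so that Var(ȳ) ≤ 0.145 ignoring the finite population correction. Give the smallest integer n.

Without fpc, n₀ = s²/D = 167/0.145 = 1151.7241.
Rounding up, n = 1152.

1152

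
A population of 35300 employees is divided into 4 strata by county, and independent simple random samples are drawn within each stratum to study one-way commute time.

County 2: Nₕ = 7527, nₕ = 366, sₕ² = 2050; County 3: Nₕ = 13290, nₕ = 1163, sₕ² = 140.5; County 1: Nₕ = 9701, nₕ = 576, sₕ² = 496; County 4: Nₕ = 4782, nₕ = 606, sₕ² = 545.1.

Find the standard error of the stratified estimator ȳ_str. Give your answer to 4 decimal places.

Var(ȳ_str) = Σₕ Wₕ²(1 − fₕ)sₕ²/nₕ with Wₕ = Nₕ/N, N = 35300.
County 2: Wₕ = 0.21322946; term = 0.21322946²·(1 − 0.04862495)·2050/366 = 0.24228078.
County 3: Wₕ = 0.37648725; term = 0.37648725²·(1 − 0.08750941)·140.5/1163 = 0.015625199.
County 1: Wₕ = 0.27481586; term = 0.27481586²·(1 − 0.05937532)·496/576 = 0.061172913.
County 4: Wₕ = 0.13546742; term = 0.13546742²·(1 − 0.12672522)·545.1/606 = 0.014415317.
Sum = 0.33349421.
SE = √(0.33349421) = 0.5775.

0.5775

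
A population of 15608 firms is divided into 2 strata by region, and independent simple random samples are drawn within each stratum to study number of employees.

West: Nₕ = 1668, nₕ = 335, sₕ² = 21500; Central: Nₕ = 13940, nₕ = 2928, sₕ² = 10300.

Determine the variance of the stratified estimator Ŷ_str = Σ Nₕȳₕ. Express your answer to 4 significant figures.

Var(Ŷ_str) = Σₕ Nₕ²(1 − fₕ)sₕ²/nₕ.
West: 1668²·(1 − 335/1668)·21500/335 = 1.4269864 × 10^8.
Central: 13940²·(1 − 2928/13940)·10300/2928 = 5.400017 × 10^8.
Sum = 6.8270034 × 10^8.

6.827 × 10^8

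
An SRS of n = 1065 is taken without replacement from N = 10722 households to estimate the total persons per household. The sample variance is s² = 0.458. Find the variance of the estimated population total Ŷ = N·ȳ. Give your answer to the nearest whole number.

Var(Ŷ) = N²·Var(ȳ) = N²·(1 − n/N)·s²/n.
f = 1065/10722 = 0.09932848; Var(ȳ) = 0.90067152·0.458/1065 = 3.8733104 × 10^-4.
Var(Ŷ) = 10722² · (3.8733104 × 10^-4) = 44528.074.

44528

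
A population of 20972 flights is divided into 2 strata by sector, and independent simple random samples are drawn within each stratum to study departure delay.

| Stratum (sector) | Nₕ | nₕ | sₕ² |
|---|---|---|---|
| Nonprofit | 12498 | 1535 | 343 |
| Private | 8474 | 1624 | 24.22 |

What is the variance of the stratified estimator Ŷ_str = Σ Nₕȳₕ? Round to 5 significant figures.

3.1482 × 10^7

Var(Ŷ_str) = Σₕ Nₕ²(1 − fₕ)sₕ²/nₕ.
Nonprofit: 12498²·(1 − 1535/12498)·343/1535 = 3.0616509 × 10^7.
Private: 8474²·(1 − 1624/8474)·24.22/1624 = 865699.46.
Sum = 3.1482208 × 10^7.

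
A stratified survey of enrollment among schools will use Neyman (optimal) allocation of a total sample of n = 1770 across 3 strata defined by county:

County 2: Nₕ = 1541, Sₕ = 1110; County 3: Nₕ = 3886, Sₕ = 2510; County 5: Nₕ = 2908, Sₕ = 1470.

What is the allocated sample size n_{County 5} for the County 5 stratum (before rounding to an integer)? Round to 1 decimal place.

480.7

Neyman allocation: nₕ = n·NₕSₕ / Σⱼ NⱼSⱼ.
Σ NⱼSⱼ = 1541·1110 + 3886·2510 + 2908·1470 = 1.573913 × 10^7.
n_{County 5} = 1770·2908·1470 / (1.573913 × 10^7) = 480.7.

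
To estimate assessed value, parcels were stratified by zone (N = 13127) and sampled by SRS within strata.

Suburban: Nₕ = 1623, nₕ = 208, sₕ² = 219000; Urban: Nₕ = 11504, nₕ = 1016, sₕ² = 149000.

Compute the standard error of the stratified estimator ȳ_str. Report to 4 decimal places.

Var(ȳ_str) = Σₕ Wₕ²(1 − fₕ)sₕ²/nₕ with Wₕ = Nₕ/N, N = 13127.
Suburban: Wₕ = 0.12363830; term = 0.12363830²·(1 − 0.12815773)·219000/208 = 14.032168.
Urban: Wₕ = 0.87636170; term = 0.87636170²·(1 − 0.08831711)·149000/1016 = 102.68409.
Sum = 116.71626.
SE = √(116.71626) = 10.8035.

10.8035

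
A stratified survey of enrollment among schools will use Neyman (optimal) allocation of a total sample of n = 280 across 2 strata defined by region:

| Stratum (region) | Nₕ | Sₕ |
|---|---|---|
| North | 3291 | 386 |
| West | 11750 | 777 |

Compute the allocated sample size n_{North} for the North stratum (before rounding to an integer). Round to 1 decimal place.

34.2

Neyman allocation: nₕ = n·NₕSₕ / Σⱼ NⱼSⱼ.
Σ NⱼSⱼ = 3291·386 + 11750·777 = 1.0400076 × 10^7.
n_{North} = 280·3291·386 / (1.0400076 × 10^7) = 34.2.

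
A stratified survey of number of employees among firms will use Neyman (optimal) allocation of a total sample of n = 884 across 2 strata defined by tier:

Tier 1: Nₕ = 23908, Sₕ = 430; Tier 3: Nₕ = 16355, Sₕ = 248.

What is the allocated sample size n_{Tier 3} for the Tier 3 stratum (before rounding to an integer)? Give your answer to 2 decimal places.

250.10

Neyman allocation: nₕ = n·NₕSₕ / Σⱼ NⱼSⱼ.
Σ NⱼSⱼ = 23908·430 + 16355·248 = 1.433648 × 10^7.
n_{Tier 3} = 884·16355·248 / (1.433648 × 10^7) = 250.10.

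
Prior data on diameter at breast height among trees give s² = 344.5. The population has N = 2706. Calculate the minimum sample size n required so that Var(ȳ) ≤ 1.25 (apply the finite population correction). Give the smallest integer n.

251

Without fpc, n₀ = s²/D = 344.5/1.25 = 275.6000.
With fpc, (1 − n/N)·s²/n ≤ D requires n ≥ n₀/(1 + n₀/N) = 275.6000/(1 + 275.6000/2706) = 250.1253.
Rounding up, n = 251.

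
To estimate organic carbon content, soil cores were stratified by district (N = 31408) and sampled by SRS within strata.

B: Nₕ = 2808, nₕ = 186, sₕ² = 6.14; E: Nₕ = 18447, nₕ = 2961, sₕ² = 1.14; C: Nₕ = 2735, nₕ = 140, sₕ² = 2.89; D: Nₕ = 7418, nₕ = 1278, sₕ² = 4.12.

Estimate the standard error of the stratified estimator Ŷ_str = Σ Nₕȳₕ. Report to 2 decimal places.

803.97

Var(Ŷ_str) = Σₕ Nₕ²(1 − fₕ)sₕ²/nₕ.
B: 2808²·(1 − 186/2808)·6.14/186 = 243044.18.
E: 18447²·(1 − 2961/18447)·1.14/2961 = 109984.49.
C: 2735²·(1 − 140/2735)·2.89/140 = 146509.07.
D: 7418²·(1 − 1278/7418)·4.12/1278 = 146832.29.
Sum = 646370.03.
SE = √(646370.03) = 803.97.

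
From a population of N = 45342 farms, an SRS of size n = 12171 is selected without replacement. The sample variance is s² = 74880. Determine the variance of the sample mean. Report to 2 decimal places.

Under SRS without replacement, Var(ȳ) = (1 − f)·s²/n with f = n/N = 12171/45342 = 0.26842662.
Var(ȳ) = (1 − 0.26842662)·74880/12171 = 0.73157338·6.1523293 = 4.5008803.

4.50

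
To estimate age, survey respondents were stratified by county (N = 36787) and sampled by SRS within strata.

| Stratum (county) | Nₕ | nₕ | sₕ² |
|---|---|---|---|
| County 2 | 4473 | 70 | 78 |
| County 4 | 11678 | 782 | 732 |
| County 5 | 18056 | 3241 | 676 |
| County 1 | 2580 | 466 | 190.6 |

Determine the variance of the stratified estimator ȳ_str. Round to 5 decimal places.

0.14711

Var(ȳ_str) = Σₕ Wₕ²(1 − fₕ)sₕ²/nₕ with Wₕ = Nₕ/N, N = 36787.
County 2: Wₕ = 0.12159187; term = 0.12159187²·(1 − 0.01564945)·78/70 = 0.016216436.
County 4: Wₕ = 0.31744910; term = 0.31744910²·(1 − 0.06696352)·732/782 = 0.088013876.
County 5: Wₕ = 0.49082556; term = 0.49082556²·(1 − 0.17949712)·676/3241 = 0.041228936.
County 1: Wₕ = 0.07013347; term = 0.07013347²·(1 − 0.18062016)·190.6/466 = 0.0016484392.
Sum = 0.14710769.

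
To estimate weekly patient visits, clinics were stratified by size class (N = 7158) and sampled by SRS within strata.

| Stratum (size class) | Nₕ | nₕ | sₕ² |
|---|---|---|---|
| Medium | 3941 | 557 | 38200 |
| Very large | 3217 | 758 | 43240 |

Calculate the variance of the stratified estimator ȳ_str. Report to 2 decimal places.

26.66

Var(ȳ_str) = Σₕ Wₕ²(1 − fₕ)sₕ²/nₕ with Wₕ = Nₕ/N, N = 7158.
Medium: Wₕ = 0.55057279; term = 0.55057279²·(1 − 0.14133469)·38200/557 = 17.85096.
Very large: Wₕ = 0.44942721; term = 0.44942721²·(1 − 0.23562325)·43240/758 = 8.8072978.
Sum = 26.658258.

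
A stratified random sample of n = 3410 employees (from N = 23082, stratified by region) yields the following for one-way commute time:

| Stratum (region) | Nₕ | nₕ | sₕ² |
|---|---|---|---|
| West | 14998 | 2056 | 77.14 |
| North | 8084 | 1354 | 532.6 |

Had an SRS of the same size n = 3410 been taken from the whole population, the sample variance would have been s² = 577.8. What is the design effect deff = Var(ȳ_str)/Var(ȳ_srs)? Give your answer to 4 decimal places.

0.3728

Var(ȳ_str) = Σ Wₕ²(1−fₕ)sₕ²/nₕ with Wₕ = Nₕ/23082:
  West: (14998/23082)²·(1−2056/14998)·77.14/2056 = 0.013669241
  North: (8084/23082)²·(1−1354/8084)·532.6/1354 = 0.040167703
  → Var(ȳ_str) = 0.053836944.
Var(ȳ_srs) = (1 − 3410/23082)·577.8/3410 = 0.14441032.
deff = 0.053836944 / 0.14441032 = 0.3728.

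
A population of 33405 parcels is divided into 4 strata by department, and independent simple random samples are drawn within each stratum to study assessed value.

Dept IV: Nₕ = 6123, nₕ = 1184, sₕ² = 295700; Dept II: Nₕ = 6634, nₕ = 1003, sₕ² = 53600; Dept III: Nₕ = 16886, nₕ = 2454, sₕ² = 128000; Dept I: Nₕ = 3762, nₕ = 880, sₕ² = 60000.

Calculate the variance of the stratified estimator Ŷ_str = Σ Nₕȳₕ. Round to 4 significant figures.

Var(Ŷ_str) = Σₕ Nₕ²(1 − fₕ)sₕ²/nₕ.
Dept IV: 6123²·(1 − 1184/6123)·295700/1184 = 7.5527117 × 10^9.
Dept II: 6634²·(1 − 1003/6634)·53600/1003 = 1.9962956 × 10^9.
Dept III: 16886²·(1 − 2454/16886)·128000/2454 = 1.2711263 × 10^10.
Dept I: 3762²·(1 − 880/3762)·60000/880 = 7.39233 × 10^8.
Sum = 2.2999503 × 10^10.

2.300 × 10^10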